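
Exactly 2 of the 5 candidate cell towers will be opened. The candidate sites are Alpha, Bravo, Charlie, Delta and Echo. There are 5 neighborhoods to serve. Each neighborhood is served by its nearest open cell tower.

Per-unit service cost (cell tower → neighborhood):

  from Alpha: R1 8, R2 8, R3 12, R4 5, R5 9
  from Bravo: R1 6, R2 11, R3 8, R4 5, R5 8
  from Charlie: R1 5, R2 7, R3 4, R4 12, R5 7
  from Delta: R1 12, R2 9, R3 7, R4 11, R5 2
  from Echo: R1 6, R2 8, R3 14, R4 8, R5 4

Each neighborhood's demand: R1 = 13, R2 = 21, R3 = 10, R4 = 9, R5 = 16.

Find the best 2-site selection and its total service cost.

With exactly 2 open, each neighborhood uses its cheapest among the chosen.
{Charlie, Delta}: R1→Charlie 5·13=65, R2→Charlie 7·21=147, R3→Charlie 4·10=40, R4→Delta 11·9=99, R5→Delta 2·16=32. Service cost 383.
{Charlie, Echo}: service cost 388
{Alpha, Charlie}: service cost 409
Among all 10 size-2 choices, {Charlie, Delta} is lowest.

Choose Charlie and Delta; total service cost 383.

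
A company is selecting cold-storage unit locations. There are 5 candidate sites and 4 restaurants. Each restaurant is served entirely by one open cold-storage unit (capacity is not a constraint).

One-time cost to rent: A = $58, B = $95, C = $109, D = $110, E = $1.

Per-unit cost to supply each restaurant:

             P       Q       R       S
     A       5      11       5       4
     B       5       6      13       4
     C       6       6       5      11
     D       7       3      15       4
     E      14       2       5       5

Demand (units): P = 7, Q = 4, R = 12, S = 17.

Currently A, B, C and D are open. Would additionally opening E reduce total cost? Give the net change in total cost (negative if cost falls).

Yes — net change −3 (cost falls by 3).

Current service cost with {A, B, C, D}: 175.
Adding E: each restaurant re-picks its cheapest; new service cost 171, saving 4.
Extra fixed cost: 1. Net change = 1 − 4 = -3.
(Totals: 547 → 544.)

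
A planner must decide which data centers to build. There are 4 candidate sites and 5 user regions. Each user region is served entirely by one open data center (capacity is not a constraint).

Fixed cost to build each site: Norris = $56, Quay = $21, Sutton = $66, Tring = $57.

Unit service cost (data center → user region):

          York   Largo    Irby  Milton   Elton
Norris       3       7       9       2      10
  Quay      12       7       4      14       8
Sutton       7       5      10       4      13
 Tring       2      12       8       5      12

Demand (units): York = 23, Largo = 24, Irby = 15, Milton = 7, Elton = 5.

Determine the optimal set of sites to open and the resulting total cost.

For any fixed open set, each user region goes to its cheapest open site; total = fixed + service.
{Quay, Tring}: York→Tring 2·23=46, Largo→Quay 7·24=168, Irby→Quay 4·15=60, Milton→Tring 5·7=35, Elton→Quay 8·5=40. Service 349; fixed 78; total 427.
{Norris, Quay}: York→Norris 3·23=69, Largo→Norris 7·24=168, Irby→Quay 4·15=60, Milton→Norris 2·7=14, Elton→Quay 8·5=40. Service 351; fixed 77; total 428.
{Quay, Sutton, Tring}: service 294 + fixed 144 = 438
{Norris, Quay, Sutton, Tring}: service 280 + fixed 200 = 480
(All 15 nonempty subsets were checked; Quay and Tring is lowest.)

Open Quay and Tring; minimum total cost 427.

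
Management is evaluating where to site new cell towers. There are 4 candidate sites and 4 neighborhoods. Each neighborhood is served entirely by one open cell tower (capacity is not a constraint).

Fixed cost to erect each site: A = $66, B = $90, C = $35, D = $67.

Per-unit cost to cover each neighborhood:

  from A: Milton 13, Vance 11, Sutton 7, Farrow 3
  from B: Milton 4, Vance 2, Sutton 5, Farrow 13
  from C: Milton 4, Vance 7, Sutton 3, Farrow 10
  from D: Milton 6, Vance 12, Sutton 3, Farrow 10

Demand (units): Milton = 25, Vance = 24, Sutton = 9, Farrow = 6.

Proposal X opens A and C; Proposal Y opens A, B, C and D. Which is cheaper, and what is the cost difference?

Proposal X: {A, C}: Milton→C 4·25=100, Vance→C 7·24=168, Sutton→C 3·9=27, Farrow→A 3·6=18. Service 313; fixed 101; total 414.
Proposal Y: {A, B, C, D}: Milton→B 4·25=100, Vance→B 2·24=48, Sutton→C 3·9=27, Farrow→A 3·6=18. Service 193; fixed 258; total 451.
Difference: |414 − 451| = 37.

Proposal X is cheaper by 37.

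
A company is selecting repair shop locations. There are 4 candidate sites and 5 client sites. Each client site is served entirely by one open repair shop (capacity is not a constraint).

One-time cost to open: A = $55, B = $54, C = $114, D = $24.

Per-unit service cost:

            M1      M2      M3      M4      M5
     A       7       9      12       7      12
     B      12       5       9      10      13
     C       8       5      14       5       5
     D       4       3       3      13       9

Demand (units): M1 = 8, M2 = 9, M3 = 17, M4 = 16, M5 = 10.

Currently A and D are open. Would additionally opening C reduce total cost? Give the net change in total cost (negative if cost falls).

Current service cost with {A, D}: 312.
Adding C: each client site re-picks its cheapest; new service cost 240, saving 72.
Extra fixed cost: 114. Net change = 114 − 72 = 42.
(Totals: 391 → 433.)

No — net change +42 (cost rises by 42).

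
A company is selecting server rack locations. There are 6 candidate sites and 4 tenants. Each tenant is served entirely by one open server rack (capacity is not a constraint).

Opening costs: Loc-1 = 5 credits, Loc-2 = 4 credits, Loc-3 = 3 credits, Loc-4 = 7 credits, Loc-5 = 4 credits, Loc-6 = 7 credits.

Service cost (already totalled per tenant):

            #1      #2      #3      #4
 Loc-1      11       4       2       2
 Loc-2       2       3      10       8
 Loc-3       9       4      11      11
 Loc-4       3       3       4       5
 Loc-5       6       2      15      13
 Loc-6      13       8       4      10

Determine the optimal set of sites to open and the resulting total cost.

For any fixed open set, each tenant goes to its cheapest open site; total = fixed + service.
{Loc-1, Loc-2}: #1→Loc-2 2, #2→Loc-2 3, #3→Loc-1 2, #4→Loc-1 2. Service 9; fixed 9; total 18.
{Loc-1, Loc-2, Loc-3}: service 9 + fixed 12 = 21
{Loc-1, Loc-2, Loc-5}: #1→Loc-2 2, #2→Loc-5 2, #3→Loc-1 2, #4→Loc-1 2. Service 8; fixed 13; total 21.
{Loc-1, Loc-2, Loc-3, Loc-4, Loc-5, Loc-6}: service 8 + fixed 30 = 38
No other subset beats 18.

Open Loc-1 and Loc-2; minimum total cost 18.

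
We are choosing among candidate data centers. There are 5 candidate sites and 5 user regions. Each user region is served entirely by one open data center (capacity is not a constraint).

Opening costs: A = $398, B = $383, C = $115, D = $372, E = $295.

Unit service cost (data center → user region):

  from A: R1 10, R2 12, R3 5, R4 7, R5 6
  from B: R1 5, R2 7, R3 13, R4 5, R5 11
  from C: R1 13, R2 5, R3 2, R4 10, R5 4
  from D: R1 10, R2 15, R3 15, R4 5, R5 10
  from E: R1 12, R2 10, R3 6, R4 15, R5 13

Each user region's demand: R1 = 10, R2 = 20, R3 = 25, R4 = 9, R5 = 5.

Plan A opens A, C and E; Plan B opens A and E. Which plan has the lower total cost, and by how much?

Plan A: {A, C, E}: R1→A 10·10=100, R2→C 5·20=100, R3→C 2·25=50, R4→A 7·9=63, R5→C 4·5=20. Service 333; fixed 808; total 1141.
Plan B: {A, E}: R1→A 10·10=100, R2→E 10·20=200, R3→A 5·25=125, R4→A 7·9=63, R5→A 6·5=30. Service 518; fixed 693; total 1211.
Difference: |1141 − 1211| = 70.

Plan A is cheaper by 70.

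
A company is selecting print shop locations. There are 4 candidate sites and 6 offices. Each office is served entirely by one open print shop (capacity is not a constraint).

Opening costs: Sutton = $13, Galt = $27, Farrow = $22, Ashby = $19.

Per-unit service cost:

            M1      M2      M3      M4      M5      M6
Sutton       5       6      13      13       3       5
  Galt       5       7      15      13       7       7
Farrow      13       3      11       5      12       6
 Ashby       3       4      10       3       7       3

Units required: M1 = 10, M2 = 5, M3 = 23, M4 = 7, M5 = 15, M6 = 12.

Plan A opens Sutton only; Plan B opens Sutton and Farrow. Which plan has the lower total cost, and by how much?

Plan A: {Sutton}: M1→Sutton 5·10=50, M2→Sutton 6·5=30, M3→Sutton 13·23=299, M4→Sutton 13·7=91, M5→Sutton 3·15=45, M6→Sutton 5·12=60. Service 575; fixed 13; total 588.
Plan B: {Sutton, Farrow}: M1→Sutton 5·10=50, M2→Farrow 3·5=15, M3→Farrow 11·23=253, M4→Farrow 5·7=35, M5→Sutton 3·15=45, M6→Sutton 5·12=60. Service 458; fixed 35; total 493.
Difference: |588 − 493| = 95.

Plan B is cheaper by 95.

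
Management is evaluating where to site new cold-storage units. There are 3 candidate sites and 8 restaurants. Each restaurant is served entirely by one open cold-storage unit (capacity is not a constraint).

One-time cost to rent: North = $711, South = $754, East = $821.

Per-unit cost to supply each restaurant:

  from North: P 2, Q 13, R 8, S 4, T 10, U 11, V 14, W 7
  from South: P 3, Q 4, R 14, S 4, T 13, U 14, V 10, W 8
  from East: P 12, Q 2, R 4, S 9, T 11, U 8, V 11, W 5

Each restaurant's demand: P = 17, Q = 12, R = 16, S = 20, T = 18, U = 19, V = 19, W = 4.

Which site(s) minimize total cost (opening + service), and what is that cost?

Open North only; minimum total cost 1792.

For any fixed open set, each restaurant goes to its cheapest open site; total = fixed + service.
{North}: P→North 2·17=34, Q→North 13·12=156, R→North 8·16=128, S→North 4·20=80, T→North 10·18=180, U→North 11·19=209, V→North 14·19=266, W→North 7·4=28. Service 1081; fixed 711; total 1792.
{East}: P→East 12·17=204, Q→East 2·12=24, R→East 4·16=64, S→East 9·20=180, T→East 11·18=198, U→East 8·19=152, V→East 11·19=209, W→East 5·4=20. Service 1051; fixed 821; total 1872.
{South}: service 1125 + fixed 754 = 1879
{North, South, East}: service 744 + fixed 2286 = 3030
No other subset beats 1792.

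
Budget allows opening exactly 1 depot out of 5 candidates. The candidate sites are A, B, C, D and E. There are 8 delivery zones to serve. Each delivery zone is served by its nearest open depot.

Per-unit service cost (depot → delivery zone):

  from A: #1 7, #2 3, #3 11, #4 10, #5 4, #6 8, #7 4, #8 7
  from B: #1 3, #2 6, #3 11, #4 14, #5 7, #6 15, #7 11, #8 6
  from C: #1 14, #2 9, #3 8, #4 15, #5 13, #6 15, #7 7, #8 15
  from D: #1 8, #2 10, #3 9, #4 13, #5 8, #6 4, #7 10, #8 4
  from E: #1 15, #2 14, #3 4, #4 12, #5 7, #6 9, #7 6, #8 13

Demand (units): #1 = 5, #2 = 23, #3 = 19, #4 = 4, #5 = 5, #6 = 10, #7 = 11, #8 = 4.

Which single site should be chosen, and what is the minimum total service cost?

Choose A only; total service cost 525.

With exactly 1 open, each delivery zone uses its cheapest among the chosen.
{A}: #1→A 7·5=35, #2→A 3·23=69, #3→A 11·19=209, #4→A 10·4=40, #5→A 4·5=20, #6→A 8·10=80, #7→A 4·11=44, #8→A 7·4=28. Service cost 525.
{D}: service cost 699
{B}: service cost 748
Among all 5 size-1 choices, {A} is lowest.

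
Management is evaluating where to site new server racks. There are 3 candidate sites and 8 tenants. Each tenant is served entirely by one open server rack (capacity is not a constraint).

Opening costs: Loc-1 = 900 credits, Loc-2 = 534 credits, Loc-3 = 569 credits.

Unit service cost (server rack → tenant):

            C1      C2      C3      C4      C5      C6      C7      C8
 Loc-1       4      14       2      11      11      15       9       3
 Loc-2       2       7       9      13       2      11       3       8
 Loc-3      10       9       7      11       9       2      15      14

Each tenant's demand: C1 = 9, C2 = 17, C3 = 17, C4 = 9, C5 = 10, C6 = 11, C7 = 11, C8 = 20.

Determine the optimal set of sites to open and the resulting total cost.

Open Loc-2 only; minimum total cost 1275.

For any fixed open set, each tenant goes to its cheapest open site; total = fixed + service.
{Loc-2}: C1→Loc-2 2·9=18, C2→Loc-2 7·17=119, C3→Loc-2 9·17=153, C4→Loc-2 13·9=117, C5→Loc-2 2·10=20, C6→Loc-2 11·11=121, C7→Loc-2 3·11=33, C8→Loc-2 8·20=160. Service 741; fixed 534; total 1275.
{Loc-3}: service 1018 + fixed 569 = 1587
{Loc-2, Loc-3}: service 590 + fixed 1103 = 1693
{Loc-1, Loc-2, Loc-3}: C1→Loc-2 2·9=18, C2→Loc-2 7·17=119, C3→Loc-1 2·17=34, C4→Loc-1 11·9=99, C5→Loc-2 2·10=20, C6→Loc-3 2·11=22, C7→Loc-2 3·11=33, C8→Loc-1 3·20=60. Service 405; fixed 2003; total 2408.
No other subset beats 1275.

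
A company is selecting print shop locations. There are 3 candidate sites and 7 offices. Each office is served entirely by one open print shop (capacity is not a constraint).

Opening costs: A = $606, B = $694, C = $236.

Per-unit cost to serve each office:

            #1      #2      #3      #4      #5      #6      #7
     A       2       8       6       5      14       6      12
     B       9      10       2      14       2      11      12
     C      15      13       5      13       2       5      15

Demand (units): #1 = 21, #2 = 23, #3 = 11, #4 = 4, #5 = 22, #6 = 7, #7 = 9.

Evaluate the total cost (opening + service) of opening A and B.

Each office is assigned to its cheapest site among the open ones.
{A, B}: #1→A 2·21=42, #2→A 8·23=184, #3→B 2·11=22, #4→A 5·4=20, #5→B 2·22=44, #6→A 6·7=42, #7→A 12·9=108. Service 462; fixed 1300; total 1762.

Total cost: 1762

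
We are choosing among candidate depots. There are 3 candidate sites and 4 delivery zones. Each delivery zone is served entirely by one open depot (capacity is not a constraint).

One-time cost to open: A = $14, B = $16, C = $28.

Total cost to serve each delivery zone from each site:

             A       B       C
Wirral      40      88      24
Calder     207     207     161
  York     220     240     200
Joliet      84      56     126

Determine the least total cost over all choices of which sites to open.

For any fixed open set, each delivery zone goes to its cheapest open site; total = fixed + service.
{B, C}: Wirral→C 24, Calder→C 161, York→C 200, Joliet→B 56. Service 441; fixed 44; total 485.
{A, B, C}: service 441 + fixed 58 = 499
{A, C}: service 469 + fixed 42 = 511
{A}: Wirral→A 40, Calder→A 207, York→A 220, Joliet→A 84. Service 551; fixed 14; total 565.
(All 7 nonempty subsets were checked; B and C is lowest.)

Minimum total cost: 485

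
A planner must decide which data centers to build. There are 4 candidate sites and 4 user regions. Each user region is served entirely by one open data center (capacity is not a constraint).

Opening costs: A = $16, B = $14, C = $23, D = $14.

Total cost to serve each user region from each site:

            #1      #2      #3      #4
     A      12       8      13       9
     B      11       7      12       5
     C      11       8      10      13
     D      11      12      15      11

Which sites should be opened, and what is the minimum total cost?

For any fixed open set, each user region goes to its cheapest open site; total = fixed + service.
{B}: #1→B 11, #2→B 7, #3→B 12, #4→B 5. Service 35; fixed 14; total 49.
{A}: #1→A 12, #2→A 8, #3→A 13, #4→A 9. Service 42; fixed 16; total 58.
{B, D}: #1→B 11, #2→B 7, #3→B 12, #4→B 5. Service 35; fixed 28; total 63.
{A, B, C, D}: service 33 + fixed 67 = 100
(All 15 nonempty subsets were checked; B only is lowest.)

Open B only; minimum total cost 49.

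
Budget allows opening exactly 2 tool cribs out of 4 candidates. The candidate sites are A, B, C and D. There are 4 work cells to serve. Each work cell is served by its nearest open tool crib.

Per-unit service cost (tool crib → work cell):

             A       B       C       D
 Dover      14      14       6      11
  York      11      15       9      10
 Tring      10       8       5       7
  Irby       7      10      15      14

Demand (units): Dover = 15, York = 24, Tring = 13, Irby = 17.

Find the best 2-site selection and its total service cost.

With exactly 2 open, each work cell uses its cheapest among the chosen.
{A, C}: Dover→C 6·15=90, York→C 9·24=216, Tring→C 5·13=65, Irby→A 7·17=119. Service cost 490.
{B, C}: service cost 541
{C, D}: service cost 609
Among all 6 size-2 choices, {A, C} is lowest.

Choose A and C; total service cost 490.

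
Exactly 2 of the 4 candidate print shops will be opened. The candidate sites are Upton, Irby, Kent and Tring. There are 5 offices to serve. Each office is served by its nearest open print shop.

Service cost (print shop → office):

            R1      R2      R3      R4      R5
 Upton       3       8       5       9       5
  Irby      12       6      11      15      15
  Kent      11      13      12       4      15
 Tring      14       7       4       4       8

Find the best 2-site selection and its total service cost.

Choose Upton and Tring; total service cost 23.

With exactly 2 open, each office uses its cheapest among the chosen.
{Upton, Tring}: R1→Upton 3, R2→Tring 7, R3→Tring 4, R4→Tring 4, R5→Upton 5. Service cost 23.
{Upton, Kent}: service cost 25
{Upton, Irby}: service cost 28
Among all 6 size-2 choices, {Upton, Tring} is lowest.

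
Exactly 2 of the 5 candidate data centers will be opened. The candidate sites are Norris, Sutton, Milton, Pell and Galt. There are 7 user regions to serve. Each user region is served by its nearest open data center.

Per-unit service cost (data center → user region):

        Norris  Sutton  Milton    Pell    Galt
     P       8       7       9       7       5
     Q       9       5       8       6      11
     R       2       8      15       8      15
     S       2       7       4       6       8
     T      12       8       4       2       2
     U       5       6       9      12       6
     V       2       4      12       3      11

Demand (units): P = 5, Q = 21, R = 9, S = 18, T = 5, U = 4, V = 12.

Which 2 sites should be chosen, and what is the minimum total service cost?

Choose Norris and Pell; total service cost 269.

With exactly 2 open, each user region uses its cheapest among the chosen.
{Norris, Pell}: P→Pell 7·5=35, Q→Pell 6·21=126, R→Norris 2·9=18, S→Norris 2·18=36, T→Pell 2·5=10, U→Norris 5·4=20, V→Norris 2·12=24. Service cost 269.
{Norris, Sutton}: service cost 278
{Norris, Galt}: service cost 322
Among all 10 size-2 choices, {Norris, Pell} is lowest.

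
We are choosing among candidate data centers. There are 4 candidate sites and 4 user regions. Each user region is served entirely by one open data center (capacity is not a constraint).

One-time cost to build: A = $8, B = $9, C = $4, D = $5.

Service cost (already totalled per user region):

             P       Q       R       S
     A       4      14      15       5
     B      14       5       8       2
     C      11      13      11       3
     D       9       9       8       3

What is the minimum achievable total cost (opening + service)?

For any fixed open set, each user region goes to its cheapest open site; total = fixed + service.
{D}: P→D 9, Q→D 9, R→D 8, S→D 3. Service 29; fixed 5; total 34.
{A, B}: service 19 + fixed 17 = 36
{A, D}: service 24 + fixed 13 = 37
{A, B, C, D}: service 19 + fixed 26 = 45
No other subset beats 34.

Minimum total cost: 34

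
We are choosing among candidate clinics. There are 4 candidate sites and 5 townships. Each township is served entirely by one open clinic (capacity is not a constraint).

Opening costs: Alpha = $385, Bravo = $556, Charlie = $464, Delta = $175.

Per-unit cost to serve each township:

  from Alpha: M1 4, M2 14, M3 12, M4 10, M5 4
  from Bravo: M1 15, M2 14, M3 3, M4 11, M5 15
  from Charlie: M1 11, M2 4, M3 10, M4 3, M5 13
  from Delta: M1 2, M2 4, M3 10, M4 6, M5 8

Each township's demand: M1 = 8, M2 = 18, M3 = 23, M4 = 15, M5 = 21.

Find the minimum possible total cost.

For any fixed open set, each township goes to its cheapest open site; total = fixed + service.
{Delta}: M1→Delta 2·8=16, M2→Delta 4·18=72, M3→Delta 10·23=230, M4→Delta 6·15=90, M5→Delta 8·21=168. Service 576; fixed 175; total 751.
{Alpha, Delta}: M1→Delta 2·8=16, M2→Delta 4·18=72, M3→Delta 10·23=230, M4→Delta 6·15=90, M5→Alpha 4·21=84. Service 492; fixed 560; total 1052.
{Bravo, Delta}: M1→Delta 2·8=16, M2→Delta 4·18=72, M3→Bravo 3·23=69, M4→Delta 6·15=90, M5→Delta 8·21=168. Service 415; fixed 731; total 1146.
{Alpha, Bravo, Charlie, Delta}: service 286 + fixed 1580 = 1866
No other subset beats 751.

Minimum total cost: 751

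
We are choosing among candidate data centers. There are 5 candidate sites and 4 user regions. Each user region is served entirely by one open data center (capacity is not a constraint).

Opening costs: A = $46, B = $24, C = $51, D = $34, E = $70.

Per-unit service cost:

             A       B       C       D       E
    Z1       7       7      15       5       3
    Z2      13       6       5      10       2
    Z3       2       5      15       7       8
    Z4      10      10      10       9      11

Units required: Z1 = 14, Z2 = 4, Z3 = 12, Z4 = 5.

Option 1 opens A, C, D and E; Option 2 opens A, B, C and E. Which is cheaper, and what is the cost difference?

Option 2 is cheaper by 5.

Option 1: {A, C, D, E}: Z1→E 3·14=42, Z2→E 2·4=8, Z3→A 2·12=24, Z4→D 9·5=45. Service 119; fixed 201; total 320.
Option 2: {A, B, C, E}: Z1→E 3·14=42, Z2→E 2·4=8, Z3→A 2·12=24, Z4→A 10·5=50. Service 124; fixed 191; total 315.
Difference: |320 − 315| = 5.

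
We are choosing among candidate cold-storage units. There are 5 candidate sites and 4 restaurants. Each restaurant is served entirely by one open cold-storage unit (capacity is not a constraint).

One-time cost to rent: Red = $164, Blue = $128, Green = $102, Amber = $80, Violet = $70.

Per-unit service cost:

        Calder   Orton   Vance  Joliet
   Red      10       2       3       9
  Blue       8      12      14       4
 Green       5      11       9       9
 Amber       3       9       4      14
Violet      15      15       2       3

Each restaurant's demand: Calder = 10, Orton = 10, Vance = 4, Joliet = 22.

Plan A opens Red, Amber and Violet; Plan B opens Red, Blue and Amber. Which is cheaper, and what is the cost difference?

Plan A is cheaper by 84.

Plan A: {Red, Amber, Violet}: Calder→Amber 3·10=30, Orton→Red 2·10=20, Vance→Violet 2·4=8, Joliet→Violet 3·22=66. Service 124; fixed 314; total 438.
Plan B: {Red, Blue, Amber}: Calder→Amber 3·10=30, Orton→Red 2·10=20, Vance→Red 3·4=12, Joliet→Blue 4·22=88. Service 150; fixed 372; total 522.
Difference: |438 − 522| = 84.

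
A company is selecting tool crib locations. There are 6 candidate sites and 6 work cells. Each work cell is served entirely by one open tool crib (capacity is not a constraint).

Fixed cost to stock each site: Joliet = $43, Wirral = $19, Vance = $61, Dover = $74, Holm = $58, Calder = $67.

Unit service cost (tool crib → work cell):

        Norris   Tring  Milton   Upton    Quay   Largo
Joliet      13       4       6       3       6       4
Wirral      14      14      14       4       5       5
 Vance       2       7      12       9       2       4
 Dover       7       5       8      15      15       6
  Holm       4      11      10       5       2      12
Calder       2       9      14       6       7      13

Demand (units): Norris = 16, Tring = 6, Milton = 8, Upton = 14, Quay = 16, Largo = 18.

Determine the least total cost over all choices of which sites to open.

For any fixed open set, each work cell goes to its cheapest open site; total = fixed + service.
{Joliet, Vance}: Norris→Vance 2·16=32, Tring→Joliet 4·6=24, Milton→Joliet 6·8=48, Upton→Joliet 3·14=42, Quay→Vance 2·16=32, Largo→Joliet 4·18=72. Service 250; fixed 104; total 354.
{Joliet, Wirral, Vance}: service 250 + fixed 123 = 373
{Joliet, Holm}: service 282 + fixed 101 = 383
{Joliet, Wirral, Vance, Dover, Holm, Calder}: service 250 + fixed 322 = 572
No other subset beats 354.

Minimum total cost: 354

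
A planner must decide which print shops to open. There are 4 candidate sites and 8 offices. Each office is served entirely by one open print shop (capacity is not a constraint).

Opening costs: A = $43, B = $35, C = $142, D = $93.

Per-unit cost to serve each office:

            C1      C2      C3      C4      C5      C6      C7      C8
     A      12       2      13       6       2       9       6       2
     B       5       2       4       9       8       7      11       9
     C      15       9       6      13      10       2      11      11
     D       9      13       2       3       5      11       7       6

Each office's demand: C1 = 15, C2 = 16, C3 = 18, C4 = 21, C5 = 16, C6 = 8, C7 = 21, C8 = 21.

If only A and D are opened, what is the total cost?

Total cost: 674

Each office is assigned to its cheapest site among the open ones.
{A, D}: C1→D 9·15=135, C2→A 2·16=32, C3→D 2·18=36, C4→D 3·21=63, C5→A 2·16=32, C6→A 9·8=72, C7→A 6·21=126, C8→A 2·21=42. Service 538; fixed 136; total 674.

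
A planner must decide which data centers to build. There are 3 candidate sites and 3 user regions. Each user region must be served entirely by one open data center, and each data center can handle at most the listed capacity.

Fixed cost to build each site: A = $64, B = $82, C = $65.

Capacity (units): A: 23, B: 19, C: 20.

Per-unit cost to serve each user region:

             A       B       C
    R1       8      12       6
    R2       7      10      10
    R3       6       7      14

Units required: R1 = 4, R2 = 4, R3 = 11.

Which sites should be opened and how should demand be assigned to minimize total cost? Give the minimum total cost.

Open {A}: R1→A 8·4=32, R2→A 7·4=28, R3→A 6·11=66.
Loads: A carries 19/23. Service 126; fixed 64; total 190.
Next best feasible plan costs 247.

Minimum total cost: 190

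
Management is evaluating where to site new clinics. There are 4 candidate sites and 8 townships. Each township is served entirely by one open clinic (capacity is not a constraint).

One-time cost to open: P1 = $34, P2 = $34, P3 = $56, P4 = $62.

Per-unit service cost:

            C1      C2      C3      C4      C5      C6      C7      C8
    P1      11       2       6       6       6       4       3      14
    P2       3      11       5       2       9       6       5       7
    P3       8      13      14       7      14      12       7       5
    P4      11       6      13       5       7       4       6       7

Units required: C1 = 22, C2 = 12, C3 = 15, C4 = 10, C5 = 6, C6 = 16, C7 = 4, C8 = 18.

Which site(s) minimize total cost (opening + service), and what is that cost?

For any fixed open set, each township goes to its cheapest open site; total = fixed + service.
{P1, P2}: C1→P2 3·22=66, C2→P1 2·12=24, C3→P2 5·15=75, C4→P2 2·10=20, C5→P1 6·6=36, C6→P1 4·16=64, C7→P1 3·4=12, C8→P2 7·18=126. Service 423; fixed 68; total 491.
{P1, P2, P3}: C1→P2 3·22=66, C2→P1 2·12=24, C3→P2 5·15=75, C4→P2 2·10=20, C5→P1 6·6=36, C6→P1 4·16=64, C7→P1 3·4=12, C8→P3 5·18=90. Service 387; fixed 124; total 511.
{P1, P2, P4}: service 423 + fixed 130 = 553
{P1, P2, P3, P4}: service 387 + fixed 186 = 573
No other subset beats 491.

Open P1 and P2; minimum total cost 491.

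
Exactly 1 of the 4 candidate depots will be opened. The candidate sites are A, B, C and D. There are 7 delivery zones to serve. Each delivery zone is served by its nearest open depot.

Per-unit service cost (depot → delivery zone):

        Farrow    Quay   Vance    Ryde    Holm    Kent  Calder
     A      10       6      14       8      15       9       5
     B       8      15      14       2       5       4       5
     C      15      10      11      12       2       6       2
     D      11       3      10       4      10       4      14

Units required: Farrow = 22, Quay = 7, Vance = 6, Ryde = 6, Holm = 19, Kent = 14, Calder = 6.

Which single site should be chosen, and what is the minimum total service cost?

Choose B only; total service cost 558.

With exactly 1 open, each delivery zone uses its cheapest among the chosen.
{B}: Farrow→B 8·22=176, Quay→B 15·7=105, Vance→B 14·6=84, Ryde→B 2·6=12, Holm→B 5·19=95, Kent→B 4·14=56, Calder→B 5·6=30. Service cost 558.
{C}: service cost 672
{D}: service cost 677
Among all 4 size-1 choices, {B} is lowest.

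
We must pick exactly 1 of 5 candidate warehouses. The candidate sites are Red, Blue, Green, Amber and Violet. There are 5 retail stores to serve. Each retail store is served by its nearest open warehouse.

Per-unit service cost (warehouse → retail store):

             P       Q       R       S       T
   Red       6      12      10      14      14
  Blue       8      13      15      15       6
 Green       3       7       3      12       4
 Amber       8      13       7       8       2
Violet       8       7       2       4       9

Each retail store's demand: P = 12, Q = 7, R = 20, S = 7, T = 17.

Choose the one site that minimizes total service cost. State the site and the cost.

Choose Green only; total service cost 297.

With exactly 1 open, each retail store uses its cheapest among the chosen.
{Green}: P→Green 3·12=36, Q→Green 7·7=49, R→Green 3·20=60, S→Green 12·7=84, T→Green 4·17=68. Service cost 297.
{Violet}: service cost 366
{Amber}: service cost 417
Among all 5 size-1 choices, {Green} is lowest.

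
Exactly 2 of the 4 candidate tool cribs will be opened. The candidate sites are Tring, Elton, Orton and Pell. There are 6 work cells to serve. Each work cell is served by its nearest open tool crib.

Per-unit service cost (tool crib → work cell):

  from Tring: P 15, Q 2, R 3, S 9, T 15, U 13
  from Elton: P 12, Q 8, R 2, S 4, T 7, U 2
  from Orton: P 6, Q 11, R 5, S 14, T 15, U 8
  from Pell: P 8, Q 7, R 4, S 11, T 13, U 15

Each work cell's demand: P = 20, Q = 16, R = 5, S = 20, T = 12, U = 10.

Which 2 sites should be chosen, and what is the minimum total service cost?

With exactly 2 open, each work cell uses its cheapest among the chosen.
{Elton, Orton}: P→Orton 6·20=120, Q→Elton 8·16=128, R→Elton 2·5=10, S→Elton 4·20=80, T→Elton 7·12=84, U→Elton 2·10=20. Service cost 442.
{Tring, Elton}: service cost 466
{Elton, Pell}: service cost 466
Among all 6 size-2 choices, {Elton, Orton} is lowest.

Choose Elton and Orton; total service cost 442.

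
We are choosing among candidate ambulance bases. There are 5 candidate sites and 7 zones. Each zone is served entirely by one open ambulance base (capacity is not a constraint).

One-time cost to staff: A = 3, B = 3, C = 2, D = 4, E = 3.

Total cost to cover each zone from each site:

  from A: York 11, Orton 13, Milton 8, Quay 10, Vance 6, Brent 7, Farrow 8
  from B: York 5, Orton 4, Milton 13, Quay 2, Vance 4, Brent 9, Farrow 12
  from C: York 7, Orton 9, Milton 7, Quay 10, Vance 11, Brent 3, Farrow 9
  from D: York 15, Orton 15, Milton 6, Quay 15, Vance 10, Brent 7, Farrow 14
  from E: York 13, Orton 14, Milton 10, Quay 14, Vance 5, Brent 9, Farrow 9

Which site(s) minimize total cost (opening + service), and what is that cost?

For any fixed open set, each zone goes to its cheapest open site; total = fixed + service.
{B, C}: York→B 5, Orton→B 4, Milton→C 7, Quay→B 2, Vance→B 4, Brent→C 3, Farrow→C 9. Service 34; fixed 5; total 39.
{A, B, C}: service 33 + fixed 8 = 41
{B, C, D}: York→B 5, Orton→B 4, Milton→D 6, Quay→B 2, Vance→B 4, Brent→C 3, Farrow→C 9. Service 33; fixed 9; total 42.
{A, B, C, D, E}: York→B 5, Orton→B 4, Milton→D 6, Quay→B 2, Vance→B 4, Brent→C 3, Farrow→A 8. Service 32; fixed 15; total 47.
No other subset beats 39.

Open B and C; minimum total cost 39.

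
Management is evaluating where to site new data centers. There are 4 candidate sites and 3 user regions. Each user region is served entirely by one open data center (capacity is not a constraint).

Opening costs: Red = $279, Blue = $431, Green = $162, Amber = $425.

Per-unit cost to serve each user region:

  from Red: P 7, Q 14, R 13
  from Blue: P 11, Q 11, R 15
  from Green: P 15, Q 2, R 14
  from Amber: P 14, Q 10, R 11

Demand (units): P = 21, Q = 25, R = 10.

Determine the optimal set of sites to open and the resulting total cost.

For any fixed open set, each user region goes to its cheapest open site; total = fixed + service.
{Green}: P→Green 15·21=315, Q→Green 2·25=50, R→Green 14·10=140. Service 505; fixed 162; total 667.
{Red, Green}: service 327 + fixed 441 = 768
{Red}: P→Red 7·21=147, Q→Red 14·25=350, R→Red 13·10=130. Service 627; fixed 279; total 906.
{Red, Blue, Green, Amber}: service 307 + fixed 1297 = 1604
No other subset beats 667.

Open Green only; minimum total cost 667.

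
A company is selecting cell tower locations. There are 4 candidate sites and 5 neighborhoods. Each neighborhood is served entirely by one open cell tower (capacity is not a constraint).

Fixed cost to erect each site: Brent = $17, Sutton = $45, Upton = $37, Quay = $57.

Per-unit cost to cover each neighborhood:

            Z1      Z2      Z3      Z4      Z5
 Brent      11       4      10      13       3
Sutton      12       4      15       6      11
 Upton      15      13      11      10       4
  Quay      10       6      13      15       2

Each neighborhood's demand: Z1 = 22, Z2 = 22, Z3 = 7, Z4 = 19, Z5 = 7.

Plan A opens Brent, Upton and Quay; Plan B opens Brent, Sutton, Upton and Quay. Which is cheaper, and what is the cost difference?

Plan A: {Brent, Upton, Quay}: Z1→Quay 10·22=220, Z2→Brent 4·22=88, Z3→Brent 10·7=70, Z4→Upton 10·19=190, Z5→Quay 2·7=14. Service 582; fixed 111; total 693.
Plan B: {Brent, Sutton, Upton, Quay}: Z1→Quay 10·22=220, Z2→Brent 4·22=88, Z3→Brent 10·7=70, Z4→Sutton 6·19=114, Z5→Quay 2·7=14. Service 506; fixed 156; total 662.
Difference: |693 − 662| = 31.

Plan B is cheaper by 31.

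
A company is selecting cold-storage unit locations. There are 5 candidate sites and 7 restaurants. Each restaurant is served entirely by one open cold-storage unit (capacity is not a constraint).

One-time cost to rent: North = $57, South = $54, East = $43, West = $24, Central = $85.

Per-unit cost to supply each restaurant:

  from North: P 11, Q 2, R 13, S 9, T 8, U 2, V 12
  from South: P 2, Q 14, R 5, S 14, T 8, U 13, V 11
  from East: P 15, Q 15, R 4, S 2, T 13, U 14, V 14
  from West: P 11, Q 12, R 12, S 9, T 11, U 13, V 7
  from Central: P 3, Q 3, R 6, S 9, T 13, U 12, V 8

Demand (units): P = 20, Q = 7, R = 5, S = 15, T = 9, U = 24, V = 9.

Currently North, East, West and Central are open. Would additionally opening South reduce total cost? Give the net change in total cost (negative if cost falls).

No — net change +34 (cost rises by 34).

Current service cost with {North, East, West, Central}: 307.
Adding South: each restaurant re-picks its cheapest; new service cost 287, saving 20.
Extra fixed cost: 54. Net change = 54 − 20 = 34.
(Totals: 516 → 550.)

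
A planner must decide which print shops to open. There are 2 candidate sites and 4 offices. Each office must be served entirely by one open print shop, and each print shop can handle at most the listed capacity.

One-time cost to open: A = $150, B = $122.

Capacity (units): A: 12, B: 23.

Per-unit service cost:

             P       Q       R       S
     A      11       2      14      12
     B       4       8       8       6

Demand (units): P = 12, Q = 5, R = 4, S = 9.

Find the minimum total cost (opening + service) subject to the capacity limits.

Open {A, B}: P→B 4·12=48, Q→A 2·5=10, R→A 14·4=56, S→B 6·9=54.
Loads: A carries 9/12, B carries 21/23. Service 168; fixed 272; total 440.
Next best feasible plan costs 500.

Minimum total cost: 440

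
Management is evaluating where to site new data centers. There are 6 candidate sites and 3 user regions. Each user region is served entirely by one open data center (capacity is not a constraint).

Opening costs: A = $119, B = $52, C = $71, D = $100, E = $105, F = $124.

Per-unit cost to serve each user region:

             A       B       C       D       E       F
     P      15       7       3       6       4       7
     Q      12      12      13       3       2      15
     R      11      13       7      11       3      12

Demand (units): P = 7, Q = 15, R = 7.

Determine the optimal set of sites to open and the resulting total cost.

Open E only; minimum total cost 184.

For any fixed open set, each user region goes to its cheapest open site; total = fixed + service.
{E}: P→E 4·7=28, Q→E 2·15=30, R→E 3·7=21. Service 79; fixed 105; total 184.
{B, E}: P→E 4·7=28, Q→E 2·15=30, R→E 3·7=21. Service 79; fixed 157; total 236.
{C, E}: P→C 3·7=21, Q→E 2·15=30, R→E 3·7=21. Service 72; fixed 176; total 248.
{A, B, C, D, E, F}: service 72 + fixed 571 = 643
No other subset beats 184.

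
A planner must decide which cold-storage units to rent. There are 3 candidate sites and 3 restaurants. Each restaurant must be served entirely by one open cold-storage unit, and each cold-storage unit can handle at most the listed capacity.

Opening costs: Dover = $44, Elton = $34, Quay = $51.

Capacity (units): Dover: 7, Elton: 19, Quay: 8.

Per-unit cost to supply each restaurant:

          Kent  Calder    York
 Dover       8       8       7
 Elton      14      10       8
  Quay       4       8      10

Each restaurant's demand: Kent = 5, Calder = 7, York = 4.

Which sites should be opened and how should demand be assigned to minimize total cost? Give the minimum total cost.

Open {Elton}: Kent→Elton 14·5=70, Calder→Elton 10·7=70, York→Elton 8·4=32.
Loads: Elton carries 16/19. Service 172; fixed 34; total 206.
Next best feasible plan costs 207.

Minimum total cost: 206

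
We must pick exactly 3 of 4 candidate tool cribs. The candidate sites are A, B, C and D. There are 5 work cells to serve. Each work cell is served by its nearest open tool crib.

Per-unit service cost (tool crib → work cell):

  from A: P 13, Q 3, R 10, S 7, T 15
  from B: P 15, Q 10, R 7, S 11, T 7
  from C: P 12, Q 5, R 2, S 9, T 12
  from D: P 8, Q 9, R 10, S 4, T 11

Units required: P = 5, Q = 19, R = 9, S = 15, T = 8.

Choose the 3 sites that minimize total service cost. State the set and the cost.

With exactly 3 open, each work cell uses its cheapest among the chosen.
{A, C, D}: P→D 8·5=40, Q→A 3·19=57, R→C 2·9=18, S→D 4·15=60, T→D 11·8=88. Service cost 263.
{B, C, D}: service cost 269
{A, B, D}: service cost 276
Among all 4 size-3 choices, {A, C, D} is lowest.

Choose A, C and D; total service cost 263.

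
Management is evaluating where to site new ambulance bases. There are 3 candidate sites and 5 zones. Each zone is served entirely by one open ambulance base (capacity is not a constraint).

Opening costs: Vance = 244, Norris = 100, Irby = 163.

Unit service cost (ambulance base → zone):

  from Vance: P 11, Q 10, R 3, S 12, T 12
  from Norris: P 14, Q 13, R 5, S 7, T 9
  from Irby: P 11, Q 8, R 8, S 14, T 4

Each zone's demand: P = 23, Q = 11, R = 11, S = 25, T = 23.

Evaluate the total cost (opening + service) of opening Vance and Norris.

Total cost: 1122

Each zone is assigned to its cheapest site among the open ones.
{Vance, Norris}: P→Vance 11·23=253, Q→Vance 10·11=110, R→Vance 3·11=33, S→Norris 7·25=175, T→Norris 9·23=207. Service 778; fixed 344; total 1122.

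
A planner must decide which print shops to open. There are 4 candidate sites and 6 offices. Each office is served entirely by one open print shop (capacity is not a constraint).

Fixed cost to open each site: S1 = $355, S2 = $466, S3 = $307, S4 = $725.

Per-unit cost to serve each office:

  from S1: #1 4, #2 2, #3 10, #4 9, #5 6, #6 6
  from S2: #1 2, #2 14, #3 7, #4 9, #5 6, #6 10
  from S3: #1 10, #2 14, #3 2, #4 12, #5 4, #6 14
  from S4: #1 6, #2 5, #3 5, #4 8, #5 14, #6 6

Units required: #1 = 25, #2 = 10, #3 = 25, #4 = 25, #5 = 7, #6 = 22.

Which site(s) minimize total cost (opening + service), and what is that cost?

Open S1 only; minimum total cost 1124.

For any fixed open set, each office goes to its cheapest open site; total = fixed + service.
{S1}: #1→S1 4·25=100, #2→S1 2·10=20, #3→S1 10·25=250, #4→S1 9·25=225, #5→S1 6·7=42, #6→S1 6·22=132. Service 769; fixed 355; total 1124.
{S1, S3}: #1→S1 4·25=100, #2→S1 2·10=20, #3→S3 2·25=50, #4→S1 9·25=225, #5→S3 4·7=28, #6→S1 6·22=132. Service 555; fixed 662; total 1217.
{S2}: service 852 + fixed 466 = 1318
{S1, S2, S3, S4}: #1→S2 2·25=50, #2→S1 2·10=20, #3→S3 2·25=50, #4→S4 8·25=200, #5→S3 4·7=28, #6→S1 6·22=132. Service 480; fixed 1853; total 2333.
No other subset beats 1124.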